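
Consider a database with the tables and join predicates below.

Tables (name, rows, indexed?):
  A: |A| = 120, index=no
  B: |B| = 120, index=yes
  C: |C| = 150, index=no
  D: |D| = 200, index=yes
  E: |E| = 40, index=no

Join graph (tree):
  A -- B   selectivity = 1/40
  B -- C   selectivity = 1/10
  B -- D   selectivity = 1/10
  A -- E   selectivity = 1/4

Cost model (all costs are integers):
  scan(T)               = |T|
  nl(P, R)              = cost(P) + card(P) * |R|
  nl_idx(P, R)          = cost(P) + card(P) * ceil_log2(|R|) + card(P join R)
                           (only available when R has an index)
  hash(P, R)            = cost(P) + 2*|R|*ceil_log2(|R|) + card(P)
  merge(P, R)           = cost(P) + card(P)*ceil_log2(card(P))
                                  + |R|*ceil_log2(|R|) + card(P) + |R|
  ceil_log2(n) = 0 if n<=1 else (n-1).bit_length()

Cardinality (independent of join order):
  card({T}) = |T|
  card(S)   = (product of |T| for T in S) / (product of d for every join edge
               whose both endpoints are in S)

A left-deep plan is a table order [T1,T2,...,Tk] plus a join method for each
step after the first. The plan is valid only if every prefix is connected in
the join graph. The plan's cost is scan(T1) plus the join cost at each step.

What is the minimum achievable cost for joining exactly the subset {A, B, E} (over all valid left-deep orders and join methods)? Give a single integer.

2160

Selinger DP over subsets of {A,B,E}:
  {A}: scan cost=120, card=120
  {B}: scan cost=120, card=120
  {E}: scan cost=40, card=40
  {AB}: card=360; try (B,nl_idx)→1320, (B,hash)→1920, (A,hash)→1920, (B,merge)→2040, (A,merge)→2040, (B,nl)→14520 …(+1); best=1320 via (B,nl_idx)
  {AE}: card=1200; try (E,hash)→720, (A,merge)→1280, (E,merge)→1360, (A,hash)→1760, (A,nl)→4840, (E,nl)→4920; best=720 via (E,hash)
  {ABE}: card=3600; try (E,hash)→2160, (B,hash)→3600, (E,merge)→5200, (B,nl_idx)→12720, (E,nl)→15720, (B,merge)→16080 …(+1); best=2160 via (E,hash)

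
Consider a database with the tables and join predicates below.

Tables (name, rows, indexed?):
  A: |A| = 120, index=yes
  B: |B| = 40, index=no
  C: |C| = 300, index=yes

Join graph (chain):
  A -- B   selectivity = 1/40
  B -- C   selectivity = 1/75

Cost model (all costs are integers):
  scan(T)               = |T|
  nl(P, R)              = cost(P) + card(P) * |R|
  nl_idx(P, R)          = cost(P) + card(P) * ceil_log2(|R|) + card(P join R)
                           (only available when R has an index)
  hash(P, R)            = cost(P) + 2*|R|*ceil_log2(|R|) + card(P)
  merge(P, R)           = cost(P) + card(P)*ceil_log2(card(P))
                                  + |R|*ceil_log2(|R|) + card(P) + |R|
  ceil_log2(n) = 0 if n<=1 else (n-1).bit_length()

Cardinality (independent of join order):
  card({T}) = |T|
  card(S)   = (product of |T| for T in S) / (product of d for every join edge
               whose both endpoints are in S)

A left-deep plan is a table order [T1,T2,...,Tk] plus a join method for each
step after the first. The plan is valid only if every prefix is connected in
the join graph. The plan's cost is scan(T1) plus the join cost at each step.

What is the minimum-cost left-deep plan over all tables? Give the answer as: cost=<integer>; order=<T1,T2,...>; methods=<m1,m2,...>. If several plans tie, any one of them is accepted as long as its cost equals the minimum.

Selinger DP (subsets sized 1..n):
  {A}: scan cost=120, card=120
  {B}: scan cost=40, card=40
  {C}: scan cost=300, card=300
  {AB}: card=120; try (A,nl_idx)→440, (B,hash)→720, (A,merge)→1280, (B,merge)→1360, (A,hash)→1760, (A,nl)→4840 …(+1); best=440 via (A,nl_idx)
  {BC}: card=160; try (C,nl_idx)→560, (B,hash)→1080, (C,merge)→3320, (B,merge)→3580, (C,hash)→5480, (C,nl)→12040 …(+1); best=560 via (C,nl_idx)
  {ABC}: card=480; try (C,nl_idx)→2000, (A,nl_idx)→2160, (A,hash)→2400, (A,merge)→2960, (C,merge)→4400, (C,hash)→5960 …(+2); best=2000 via (C,nl_idx)

cost=2000; order=B,A,C; methods=nl_idx,nl_idx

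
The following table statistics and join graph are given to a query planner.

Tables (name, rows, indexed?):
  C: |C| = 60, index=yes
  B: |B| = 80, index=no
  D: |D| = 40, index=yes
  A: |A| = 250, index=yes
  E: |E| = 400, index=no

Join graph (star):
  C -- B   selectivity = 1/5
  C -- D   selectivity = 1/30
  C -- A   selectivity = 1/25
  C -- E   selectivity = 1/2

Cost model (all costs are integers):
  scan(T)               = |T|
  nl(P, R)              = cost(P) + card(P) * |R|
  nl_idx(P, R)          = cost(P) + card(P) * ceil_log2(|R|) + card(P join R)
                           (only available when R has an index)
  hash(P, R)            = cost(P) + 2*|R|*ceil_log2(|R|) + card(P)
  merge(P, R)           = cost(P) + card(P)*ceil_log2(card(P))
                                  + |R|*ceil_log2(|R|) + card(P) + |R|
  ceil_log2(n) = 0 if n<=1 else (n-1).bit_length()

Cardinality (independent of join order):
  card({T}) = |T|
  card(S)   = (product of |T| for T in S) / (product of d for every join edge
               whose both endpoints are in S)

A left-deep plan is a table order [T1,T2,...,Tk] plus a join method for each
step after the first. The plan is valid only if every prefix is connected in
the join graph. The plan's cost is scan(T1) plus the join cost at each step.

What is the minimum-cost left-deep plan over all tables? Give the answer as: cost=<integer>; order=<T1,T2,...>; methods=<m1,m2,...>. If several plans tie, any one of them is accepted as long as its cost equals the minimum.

Selinger DP (subsets sized 1..n):
  {C}: scan cost=60, card=60
  {B}: scan cost=80, card=80
  {D}: scan cost=40, card=40
  {A}: scan cost=250, card=250
  {E}: scan cost=400, card=400
  {BC}: card=960; try (C,hash)→880, (B,merge)→1120, (C,merge)→1140, (B,hash)→1240, (C,nl_idx)→1520, (B,nl)→4860 …(+1); best=880 via (C,hash)
  {CD}: card=80; try (C,nl_idx)→360, (D,nl_idx)→500, (D,hash)→600, (C,merge)→740, (D,merge)→760, (C,hash)→800 …(+2); best=360 via (C,nl_idx)
  {AC}: card=600; try (A,nl_idx)→1140, (C,hash)→1220, (C,nl_idx)→2350, (A,merge)→2730, (C,merge)→2920, (A,hash)→4120 …(+2); best=1140 via (A,nl_idx)
  {CE}: card=12000; try (C,hash)→1520, (E,merge)→4480, (C,merge)→4820, (E,hash)→7320, (C,nl_idx)→14800, (E,nl)→24060 …(+1); best=1520 via (C,hash)
  {BCD}: card=1280; try (B,hash)→1560, (B,merge)→1640, (D,hash)→2320, (B,nl)→6760, (D,nl_idx)→7920, (D,merge)→11720 …(+1); best=1560 via (B,hash)
  {ABC}: card=9600; try (B,hash)→2860, (A,hash)→5840, (B,merge)→8380, (A,merge)→13690, (A,nl_idx)→18160, (B,nl)→49140 …(+1); best=2860 via (B,hash)
  {BCE}: card=192000; try (E,hash)→9040, (B,hash)→14640, (E,merge)→15440, (B,merge)→182160, (E,nl)→384880, (B,nl)→961520; best=9040 via (E,hash)
  {ACD}: card=800; try (A,nl_idx)→1800, (D,hash)→2220, (A,merge)→3250, (A,hash)→4440, (D,nl_idx)→5540, (D,merge)→8020 …(+2); best=1800 via (A,nl_idx)
  {CDE}: card=16000; try (E,merge)→5000, (E,hash)→7640, (D,hash)→14000, (E,nl)→32360, (D,nl_idx)→89520, (D,merge)→181800 …(+1); best=5000 via (E,merge)
  {ACE}: card=120000; try (E,hash)→8940, (E,merge)→11740, (A,hash)→17520, (A,merge)→183770, (A,nl_idx)→217520, (E,nl)→241140 …(+1); best=8940 via (E,hash)
  {ABCD}: card=12800; try (B,hash)→3720, (A,hash)→6840, (B,merge)→11240, (D,hash)→12940, (A,merge)→19170, (A,nl_idx)→24600 …(+5); best=3720 via (B,hash)
  {BCDE}: card=256000; try (E,hash)→10040, (E,merge)→20920, (B,hash)→22120, (D,hash)→201520, (B,merge)→245640, (E,nl)→513560 …(+4); best=10040 via (E,hash)
  {ABCE}: card=1920000; try (E,hash)→19660, (B,hash)→130060, (E,merge)→150860, (A,hash)→205040, (B,merge)→2169580, (A,nl_idx)→3465040 …(+4); best=19660 via (E,hash)
  {ACDE}: card=160000; try (E,hash)→9800, (E,merge)→14600, (A,hash)→25000, (D,hash)→129420, (A,merge)→247250, (A,nl_idx)→293000 …(+5); best=9800 via (E,hash)
  {ABCDE}: card=2560000; try (E,hash)→23720, (B,hash)→170920, (E,merge)→199720, (A,hash)→270040, (D,hash)→1940140, (B,merge)→3050440 …(+8); best=23720 via (E,hash)

cost=23720; order=D,C,A,B,E; methods=nl_idx,nl_idx,hash,hash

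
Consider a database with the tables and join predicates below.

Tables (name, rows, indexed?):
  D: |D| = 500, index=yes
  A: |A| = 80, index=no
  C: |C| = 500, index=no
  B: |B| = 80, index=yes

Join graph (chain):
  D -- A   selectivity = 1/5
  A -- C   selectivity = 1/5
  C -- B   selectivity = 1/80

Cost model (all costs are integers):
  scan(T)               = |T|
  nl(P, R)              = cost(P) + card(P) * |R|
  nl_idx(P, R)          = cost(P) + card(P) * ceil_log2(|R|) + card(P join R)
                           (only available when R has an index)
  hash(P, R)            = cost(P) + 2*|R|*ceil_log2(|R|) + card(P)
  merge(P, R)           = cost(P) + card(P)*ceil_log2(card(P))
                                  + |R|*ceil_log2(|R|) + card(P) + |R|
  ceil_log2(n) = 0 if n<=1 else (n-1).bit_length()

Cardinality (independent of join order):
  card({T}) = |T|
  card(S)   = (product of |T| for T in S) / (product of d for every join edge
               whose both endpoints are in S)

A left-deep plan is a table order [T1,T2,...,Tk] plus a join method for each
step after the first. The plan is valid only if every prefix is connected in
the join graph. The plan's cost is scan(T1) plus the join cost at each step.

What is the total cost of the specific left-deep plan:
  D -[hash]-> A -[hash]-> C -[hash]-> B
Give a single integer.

820240

step 1: scan D: cost=500, card=500
step 2: join A via hash
    card(P join A) = 500*80/(5) = 8000
    cost = 500 + 2*80*7 + 500 = 2120
step 3: join C via hash
    card(P join C) = 8000*500/(5) = 800000
    cost = 2120 + 2*500*9 + 8000 = 19120
step 4: join B via hash
    card(P join B) = 800000*80/(80) = 800000
    cost = 19120 + 2*80*7 + 800000 = 820240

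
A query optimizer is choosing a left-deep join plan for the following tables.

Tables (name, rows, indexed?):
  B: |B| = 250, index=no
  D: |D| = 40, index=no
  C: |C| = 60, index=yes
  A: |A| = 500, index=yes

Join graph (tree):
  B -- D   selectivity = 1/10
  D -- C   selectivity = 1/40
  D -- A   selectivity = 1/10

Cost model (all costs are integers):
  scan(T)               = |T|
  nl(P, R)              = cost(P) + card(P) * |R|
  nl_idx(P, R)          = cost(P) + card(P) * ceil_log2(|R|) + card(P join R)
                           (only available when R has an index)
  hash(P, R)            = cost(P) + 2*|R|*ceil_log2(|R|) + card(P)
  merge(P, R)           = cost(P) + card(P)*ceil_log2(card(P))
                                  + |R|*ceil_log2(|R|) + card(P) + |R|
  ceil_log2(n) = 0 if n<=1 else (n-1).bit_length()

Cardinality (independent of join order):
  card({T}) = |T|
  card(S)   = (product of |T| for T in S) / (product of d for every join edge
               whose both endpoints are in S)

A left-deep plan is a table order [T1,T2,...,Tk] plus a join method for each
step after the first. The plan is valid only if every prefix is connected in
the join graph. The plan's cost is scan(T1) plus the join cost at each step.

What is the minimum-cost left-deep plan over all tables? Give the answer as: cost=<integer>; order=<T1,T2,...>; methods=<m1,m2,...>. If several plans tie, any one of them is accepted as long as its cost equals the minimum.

Selinger DP (subsets sized 1..n):
  {B}: scan cost=250, card=250
  {D}: scan cost=40, card=40
  {C}: scan cost=60, card=60
  {A}: scan cost=500, card=500
  {BD}: card=1000; try (D,hash)→980, (B,merge)→2570, (D,merge)→2780, (B,hash)→4080, (B,nl)→10040, (D,nl)→10250; best=980 via (D,hash)
  {CD}: card=60; try (C,nl_idx)→340, (D,hash)→600, (C,merge)→740, (D,merge)→760, (C,hash)→800, (C,nl)→2440 …(+1); best=340 via (C,nl_idx)
  {AD}: card=2000; try (D,hash)→1480, (A,nl_idx)→2400, (A,merge)→5320, (D,merge)→5780, (A,hash)→9080, (A,nl)→20040 …(+1); best=1480 via (D,hash)
  {BCD}: card=1500; try (C,hash)→2700, (B,merge)→3010, (B,hash)→4400, (C,nl_idx)→8480, (C,merge)→12400, (B,nl)→15340 …(+1); best=2700 via (C,hash)
  {ABD}: card=50000; try (B,hash)→7480, (A,hash)→10980, (A,merge)→16980, (B,merge)→27730, (A,nl_idx)→59980, (A,nl)→500980 …(+1); best=7480 via (B,hash)
  {ACD}: card=3000; try (A,nl_idx)→3880, (C,hash)→4200, (A,merge)→5760, (A,hash)→9400, (C,nl_idx)→16480, (C,merge)→25900 …(+2); best=3880 via (A,nl_idx)
  {ABCD}: card=75000; try (B,hash)→10880, (A,hash)→13200, (A,merge)→25700, (B,merge)→45130, (C,hash)→58200, (A,nl_idx)→91200 …(+5); best=10880 via (B,hash)

cost=10880; order=D,C,A,B; methods=nl_idx,nl_idx,hash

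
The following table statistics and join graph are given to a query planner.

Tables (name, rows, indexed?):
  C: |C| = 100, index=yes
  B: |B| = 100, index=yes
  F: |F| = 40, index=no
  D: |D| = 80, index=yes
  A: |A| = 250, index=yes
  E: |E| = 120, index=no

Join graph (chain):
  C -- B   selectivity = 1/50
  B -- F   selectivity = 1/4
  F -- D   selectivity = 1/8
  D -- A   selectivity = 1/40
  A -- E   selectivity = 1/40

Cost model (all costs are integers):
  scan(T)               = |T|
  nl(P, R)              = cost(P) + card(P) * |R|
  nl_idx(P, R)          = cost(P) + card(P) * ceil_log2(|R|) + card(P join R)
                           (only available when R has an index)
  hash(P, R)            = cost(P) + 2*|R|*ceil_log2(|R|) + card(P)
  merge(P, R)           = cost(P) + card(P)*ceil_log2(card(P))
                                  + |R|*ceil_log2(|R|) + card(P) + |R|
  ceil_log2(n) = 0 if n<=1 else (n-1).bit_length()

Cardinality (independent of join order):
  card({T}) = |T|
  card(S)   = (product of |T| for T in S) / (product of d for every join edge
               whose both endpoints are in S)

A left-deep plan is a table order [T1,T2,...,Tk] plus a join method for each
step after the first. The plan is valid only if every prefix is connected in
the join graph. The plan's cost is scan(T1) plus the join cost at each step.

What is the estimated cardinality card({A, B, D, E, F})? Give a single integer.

Tables in S: A(250), B(100), D(80), E(120), F(40)
Edges inside S: B-F(d=4), F-D(d=8), D-A(d=40), A-E(d=40)
numerator = 250 * 100 * 80 * 120 * 40 = 9600000000
denominator = 4 * 8 * 40 * 40 = 51200
card(S) = 9600000000 / 51200 = 187500

187500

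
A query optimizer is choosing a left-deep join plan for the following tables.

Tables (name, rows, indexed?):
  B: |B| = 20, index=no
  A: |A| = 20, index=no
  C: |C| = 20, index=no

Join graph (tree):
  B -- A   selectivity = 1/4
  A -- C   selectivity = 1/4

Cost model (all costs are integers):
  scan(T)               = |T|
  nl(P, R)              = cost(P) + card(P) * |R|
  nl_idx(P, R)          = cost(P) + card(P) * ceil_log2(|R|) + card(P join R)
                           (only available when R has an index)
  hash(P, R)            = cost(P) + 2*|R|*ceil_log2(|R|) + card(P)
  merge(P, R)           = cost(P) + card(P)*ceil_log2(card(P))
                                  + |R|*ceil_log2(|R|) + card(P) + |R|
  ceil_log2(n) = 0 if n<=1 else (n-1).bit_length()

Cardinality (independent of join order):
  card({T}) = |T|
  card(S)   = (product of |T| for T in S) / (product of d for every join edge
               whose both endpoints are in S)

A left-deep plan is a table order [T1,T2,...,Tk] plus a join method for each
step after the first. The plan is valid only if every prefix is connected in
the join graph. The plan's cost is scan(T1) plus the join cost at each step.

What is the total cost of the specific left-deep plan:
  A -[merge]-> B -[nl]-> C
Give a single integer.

2260

step 1: scan A: cost=20, card=20
step 2: join B via merge
    card(P join B) = 20*20/(4) = 100
    cost = 20 + 20*5 + 20*5 + 20 + 20 = 260
step 3: join C via nl
    card(P join C) = 100*20/(4) = 500
    cost = 260 + 100*20 = 2260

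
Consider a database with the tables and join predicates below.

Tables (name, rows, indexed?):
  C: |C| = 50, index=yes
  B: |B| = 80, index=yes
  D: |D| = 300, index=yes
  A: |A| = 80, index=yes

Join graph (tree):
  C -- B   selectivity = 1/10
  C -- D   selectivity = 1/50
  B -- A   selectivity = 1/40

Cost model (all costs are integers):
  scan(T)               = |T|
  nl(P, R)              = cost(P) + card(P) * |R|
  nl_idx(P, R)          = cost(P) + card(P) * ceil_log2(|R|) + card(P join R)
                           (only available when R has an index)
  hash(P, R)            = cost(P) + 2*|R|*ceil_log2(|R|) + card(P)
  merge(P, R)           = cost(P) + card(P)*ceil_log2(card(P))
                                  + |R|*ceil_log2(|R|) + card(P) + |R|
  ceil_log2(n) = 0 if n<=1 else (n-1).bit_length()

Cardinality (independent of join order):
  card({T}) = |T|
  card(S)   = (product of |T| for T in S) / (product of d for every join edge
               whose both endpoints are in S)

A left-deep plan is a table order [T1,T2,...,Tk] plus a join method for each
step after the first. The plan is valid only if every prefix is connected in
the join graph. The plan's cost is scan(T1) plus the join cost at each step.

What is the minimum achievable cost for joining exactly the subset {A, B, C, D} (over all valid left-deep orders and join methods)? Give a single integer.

5740

Selinger DP over subsets of {A,B,C,D}:
  {C}: scan cost=50, card=50
  {B}: scan cost=80, card=80
  {D}: scan cost=300, card=300
  {A}: scan cost=80, card=80
  {BC}: card=400; try (C,hash)→760, (B,nl_idx)→800, (C,nl_idx)→960, (B,merge)→1040, (C,merge)→1070, (B,hash)→1220 …(+2); best=760 via (C,hash)
  {CD}: card=300; try (D,nl_idx)→800, (C,hash)→1200, (C,nl_idx)→2400, (D,merge)→3400, (C,merge)→3650, (D,hash)→5500 …(+2); best=800 via (D,nl_idx)
  {AB}: card=160; try (B,nl_idx)→800, (A,nl_idx)→800, (B,hash)→1280, (A,hash)→1280, (B,merge)→1360, (A,merge)→1360 …(+2); best=800 via (B,nl_idx)
  {BCD}: card=2400; try (B,hash)→2220, (B,merge)→4440, (B,nl_idx)→5300, (D,hash)→6560, (D,nl_idx)→6760, (D,merge)→7760 …(+2); best=2220 via (B,hash)
  {ABC}: card=800; try (C,hash)→1560, (A,hash)→2280, (C,nl_idx)→2560, (C,merge)→2590, (A,nl_idx)→4360, (A,merge)→5400 …(+2); best=1560 via (C,hash)
  {ABCD}: card=4800; try (A,hash)→5740, (D,hash)→7760, (D,merge)→13360, (D,nl_idx)→13560, (A,nl_idx)→23820, (A,merge)→34060 …(+2); best=5740 via (A,hash)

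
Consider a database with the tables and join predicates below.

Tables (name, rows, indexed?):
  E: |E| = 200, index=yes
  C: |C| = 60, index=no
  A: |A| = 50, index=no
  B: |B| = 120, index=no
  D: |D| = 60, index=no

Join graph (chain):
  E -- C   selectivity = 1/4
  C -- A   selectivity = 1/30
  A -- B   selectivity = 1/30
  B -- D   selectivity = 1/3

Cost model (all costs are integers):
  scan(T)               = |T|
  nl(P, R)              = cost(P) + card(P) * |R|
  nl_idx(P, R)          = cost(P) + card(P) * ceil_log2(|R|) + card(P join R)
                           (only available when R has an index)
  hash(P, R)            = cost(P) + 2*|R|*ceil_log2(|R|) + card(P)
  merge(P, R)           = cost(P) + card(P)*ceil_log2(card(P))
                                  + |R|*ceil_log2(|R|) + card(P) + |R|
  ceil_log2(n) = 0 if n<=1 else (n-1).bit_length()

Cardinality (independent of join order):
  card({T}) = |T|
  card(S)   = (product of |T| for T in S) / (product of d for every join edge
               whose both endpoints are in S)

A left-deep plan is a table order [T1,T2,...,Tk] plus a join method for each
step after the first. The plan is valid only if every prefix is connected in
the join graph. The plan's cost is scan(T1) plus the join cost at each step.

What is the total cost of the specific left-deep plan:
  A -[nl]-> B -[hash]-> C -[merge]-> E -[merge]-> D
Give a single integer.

333190

step 1: scan A: cost=50, card=50
step 2: join B via nl
    card(P join B) = 50*120/(30) = 200
    cost = 50 + 50*120 = 6050
step 3: join C via hash
    card(P join C) = 200*60/(30) = 400
    cost = 6050 + 2*60*6 + 200 = 6970
step 4: join E via merge
    card(P join E) = 400*200/(4) = 20000
    cost = 6970 + 400*9 + 200*8 + 400 + 200 = 12770
step 5: join D via merge
    card(P join D) = 20000*60/(3) = 400000
    cost = 12770 + 20000*15 + 60*6 + 20000 + 60 = 333190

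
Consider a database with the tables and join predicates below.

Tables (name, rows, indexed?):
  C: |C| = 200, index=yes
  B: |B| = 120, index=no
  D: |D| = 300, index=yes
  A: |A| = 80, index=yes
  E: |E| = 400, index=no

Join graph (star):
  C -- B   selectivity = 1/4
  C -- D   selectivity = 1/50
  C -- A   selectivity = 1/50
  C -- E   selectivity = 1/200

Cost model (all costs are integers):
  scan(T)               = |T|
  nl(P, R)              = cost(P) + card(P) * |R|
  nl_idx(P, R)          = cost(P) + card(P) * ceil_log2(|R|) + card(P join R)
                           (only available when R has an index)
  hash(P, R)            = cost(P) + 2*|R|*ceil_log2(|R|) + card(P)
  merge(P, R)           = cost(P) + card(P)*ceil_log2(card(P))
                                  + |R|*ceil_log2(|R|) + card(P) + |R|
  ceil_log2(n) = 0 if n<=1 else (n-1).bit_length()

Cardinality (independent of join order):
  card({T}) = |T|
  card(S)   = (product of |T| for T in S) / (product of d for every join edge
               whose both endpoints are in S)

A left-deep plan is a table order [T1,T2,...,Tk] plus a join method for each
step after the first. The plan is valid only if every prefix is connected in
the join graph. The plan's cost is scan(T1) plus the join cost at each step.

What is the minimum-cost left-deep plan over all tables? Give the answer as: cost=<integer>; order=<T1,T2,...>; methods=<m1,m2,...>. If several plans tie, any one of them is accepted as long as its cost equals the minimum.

cost=17080; order=E,C,A,D,B; methods=hash,hash,hash,hash

Selinger DP (subsets sized 1..n):
  {C}: scan cost=200, card=200
  {B}: scan cost=120, card=120
  {D}: scan cost=300, card=300
  {A}: scan cost=80, card=80
  {E}: scan cost=400, card=400
  {BC}: card=6000; try (B,hash)→2080, (C,merge)→2880, (B,merge)→2960, (C,hash)→3440, (C,nl_idx)→7080, (C,nl)→24120 …(+1); best=2080 via (B,hash)
  {CD}: card=1200; try (D,nl_idx)→3200, (C,hash)→3800, (C,nl_idx)→3900, (D,merge)→5000, (C,merge)→5100, (D,hash)→5800 …(+2); best=3200 via (D,nl_idx)
  {AC}: card=320; try (C,nl_idx)→1040, (A,hash)→1520, (A,nl_idx)→1920, (C,merge)→2520, (A,merge)→2640, (C,hash)→3360 …(+2); best=1040 via (C,nl_idx)
  {CE}: card=400; try (C,hash)→4000, (C,nl_idx)→4000, (E,merge)→6000, (C,merge)→6200, (E,hash)→7600, (E,nl)→80200 …(+1); best=4000 via (C,hash)
  {BCD}: card=36000; try (B,hash)→6080, (D,hash)→13480, (B,merge)→18560, (D,merge)→89080, (D,nl_idx)→92080, (B,nl)→147200 …(+1); best=6080 via (B,hash)
  {ABC}: card=9600; try (B,hash)→3040, (B,merge)→5200, (A,hash)→9200, (B,nl)→39440, (A,nl_idx)→53680, (A,merge)→86720 …(+1); best=3040 via (B,hash)
  {BCE}: card=12000; try (B,hash)→6080, (B,merge)→8960, (E,hash)→15280, (B,nl)→52000, (E,merge)→90080, (E,nl)→2402080; best=6080 via (B,hash)
  {ACD}: card=1920; try (A,hash)→5520, (D,nl_idx)→5840, (D,hash)→6760, (D,merge)→7240, (A,nl_idx)→13520, (A,merge)→18240 …(+2); best=5520 via (A,hash)
  {CDE}: card=2400; try (D,hash)→9800, (D,nl_idx)→10000, (D,merge)→11000, (E,hash)→11600, (E,merge)→21600, (D,nl)→124000 …(+1); best=9800 via (D,hash)
  {ACE}: card=640; try (A,hash)→5520, (A,nl_idx)→7440, (E,merge)→8240, (E,hash)→8560, (A,merge)→8640, (A,nl)→36000 …(+1); best=5520 via (A,hash)
  {ABCD}: card=57600; try (B,hash)→9120, (D,hash)→18040, (B,merge)→29520, (A,hash)→43200, (D,nl_idx)→147040, (D,merge)→150040 …(+5); best=9120 via (B,hash)
  {BCDE}: card=72000; try (B,hash)→13880, (D,hash)→23480, (B,merge)→41960, (E,hash)→49280, (D,nl_idx)→186080, (D,merge)→189080 …(+4); best=13880 via (B,hash)
  {ABCE}: card=19200; try (B,hash)→7840, (B,merge)→13520, (A,hash)→19200, (E,hash)→19840, (B,nl)→82320, (A,nl_idx)→109280 …(+4); best=7840 via (B,hash)
  {ACDE}: card=3840; try (D,hash)→11560, (A,hash)→13320, (E,hash)→14640, (D,nl_idx)→15120, (D,merge)→15560, (A,nl_idx)→30440 …(+5); best=11560 via (D,hash)
  {ABCDE}: card=115200; try (B,hash)→17080, (D,hash)→32440, (B,merge)→62440, (E,hash)→73920, (A,hash)→87000, (D,nl_idx)→295840 …(+8); best=17080 via (B,hash)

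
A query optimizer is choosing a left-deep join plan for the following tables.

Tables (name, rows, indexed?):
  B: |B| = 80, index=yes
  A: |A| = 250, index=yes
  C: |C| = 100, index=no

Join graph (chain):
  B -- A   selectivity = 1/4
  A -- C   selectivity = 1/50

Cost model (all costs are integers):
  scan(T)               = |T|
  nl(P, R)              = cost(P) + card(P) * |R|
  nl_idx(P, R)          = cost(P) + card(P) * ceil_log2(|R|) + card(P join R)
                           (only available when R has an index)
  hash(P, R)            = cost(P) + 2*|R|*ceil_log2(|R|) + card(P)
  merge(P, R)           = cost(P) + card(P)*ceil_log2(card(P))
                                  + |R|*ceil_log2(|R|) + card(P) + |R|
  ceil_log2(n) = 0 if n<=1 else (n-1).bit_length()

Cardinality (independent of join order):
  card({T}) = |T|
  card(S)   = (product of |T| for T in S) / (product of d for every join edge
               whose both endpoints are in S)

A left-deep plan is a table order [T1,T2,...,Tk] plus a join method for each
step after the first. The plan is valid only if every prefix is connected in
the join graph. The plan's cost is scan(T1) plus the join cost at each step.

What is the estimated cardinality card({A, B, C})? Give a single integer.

Tables in S: A(250), B(80), C(100)
Edges inside S: B-A(d=4), A-C(d=50)
numerator = 250 * 80 * 100 = 2000000
denominator = 4 * 50 = 200
card(S) = 2000000 / 200 = 10000

10000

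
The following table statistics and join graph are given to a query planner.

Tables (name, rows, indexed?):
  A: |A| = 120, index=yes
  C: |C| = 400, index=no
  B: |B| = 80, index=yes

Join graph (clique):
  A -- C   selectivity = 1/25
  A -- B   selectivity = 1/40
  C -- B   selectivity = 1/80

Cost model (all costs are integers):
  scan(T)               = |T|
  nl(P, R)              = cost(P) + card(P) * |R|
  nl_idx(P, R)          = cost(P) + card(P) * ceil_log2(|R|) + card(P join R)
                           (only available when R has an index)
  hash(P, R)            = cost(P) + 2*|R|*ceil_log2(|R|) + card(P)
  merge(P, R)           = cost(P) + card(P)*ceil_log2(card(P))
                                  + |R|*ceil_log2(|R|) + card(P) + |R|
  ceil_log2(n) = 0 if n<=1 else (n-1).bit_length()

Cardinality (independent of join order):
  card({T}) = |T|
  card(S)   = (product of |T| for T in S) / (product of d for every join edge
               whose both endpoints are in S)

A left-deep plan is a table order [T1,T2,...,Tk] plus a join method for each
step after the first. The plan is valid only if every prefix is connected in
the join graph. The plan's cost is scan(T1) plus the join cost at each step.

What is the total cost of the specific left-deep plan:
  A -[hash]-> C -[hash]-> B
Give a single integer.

step 1: scan A: cost=120, card=120
step 2: join C via hash
    card(P join C) = 120*400/(25) = 1920
    cost = 120 + 2*400*9 + 120 = 7440
step 3: join B via hash
    card(P join B) = 1920*80/(40*80) = 48
    cost = 7440 + 2*80*7 + 1920 = 10480

10480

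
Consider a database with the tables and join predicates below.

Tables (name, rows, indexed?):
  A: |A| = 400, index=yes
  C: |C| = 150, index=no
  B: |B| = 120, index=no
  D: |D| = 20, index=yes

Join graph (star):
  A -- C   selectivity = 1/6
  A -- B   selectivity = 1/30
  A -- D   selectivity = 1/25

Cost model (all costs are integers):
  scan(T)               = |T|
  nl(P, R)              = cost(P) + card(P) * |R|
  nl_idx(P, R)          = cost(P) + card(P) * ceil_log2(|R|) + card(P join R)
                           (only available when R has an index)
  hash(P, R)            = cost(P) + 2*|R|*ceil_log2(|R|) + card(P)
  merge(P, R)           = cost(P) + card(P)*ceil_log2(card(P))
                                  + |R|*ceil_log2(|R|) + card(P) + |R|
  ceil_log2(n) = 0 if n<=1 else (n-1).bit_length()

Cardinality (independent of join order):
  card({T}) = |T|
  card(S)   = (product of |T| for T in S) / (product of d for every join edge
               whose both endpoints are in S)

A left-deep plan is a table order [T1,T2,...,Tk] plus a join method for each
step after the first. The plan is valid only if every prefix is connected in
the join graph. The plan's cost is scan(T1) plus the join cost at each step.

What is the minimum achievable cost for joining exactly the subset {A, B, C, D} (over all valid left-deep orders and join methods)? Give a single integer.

Selinger DP over subsets of {A,B,C,D}:
  {A}: scan cost=400, card=400
  {C}: scan cost=150, card=150
  {B}: scan cost=120, card=120
  {D}: scan cost=20, card=20
  {AC}: card=10000; try (C,hash)→3200, (A,merge)→5500, (C,merge)→5750, (A,hash)→7500, (A,nl_idx)→11500, (A,nl)→60150 …(+1); best=3200 via (C,hash)
  {AB}: card=1600; try (B,hash)→2480, (A,nl_idx)→2800, (A,merge)→5080, (B,merge)→5360, (A,hash)→7440, (A,nl)→48120 …(+1); best=2480 via (B,hash)
  {AD}: card=320; try (A,nl_idx)→520, (D,hash)→1000, (D,nl_idx)→2720, (A,merge)→4140, (D,merge)→4520, (A,hash)→7240 …(+2); best=520 via (A,nl_idx)
  {ABC}: card=40000; try (C,hash)→6480, (B,hash)→14880, (C,merge)→23030, (B,merge)→154160, (C,nl)→242480, (B,nl)→1203200; best=6480 via (C,hash)
  {ACD}: card=8000; try (C,hash)→3240, (C,merge)→5070, (D,hash)→13400, (C,nl)→48520, (D,nl_idx)→61200, (D,merge)→153320 …(+1); best=3240 via (C,hash)
  {ABD}: card=1280; try (B,hash)→2520, (D,hash)→4280, (B,merge)→4680, (D,nl_idx)→11760, (D,merge)→21800, (D,nl)→34480 …(+1); best=2520 via (B,hash)
  {ABCD}: card=32000; try (C,hash)→6200, (B,hash)→12920, (C,merge)→19230, (D,hash)→46680, (B,merge)→116200, (C,nl)→194520 …(+4); best=6200 via (C,hash)

6200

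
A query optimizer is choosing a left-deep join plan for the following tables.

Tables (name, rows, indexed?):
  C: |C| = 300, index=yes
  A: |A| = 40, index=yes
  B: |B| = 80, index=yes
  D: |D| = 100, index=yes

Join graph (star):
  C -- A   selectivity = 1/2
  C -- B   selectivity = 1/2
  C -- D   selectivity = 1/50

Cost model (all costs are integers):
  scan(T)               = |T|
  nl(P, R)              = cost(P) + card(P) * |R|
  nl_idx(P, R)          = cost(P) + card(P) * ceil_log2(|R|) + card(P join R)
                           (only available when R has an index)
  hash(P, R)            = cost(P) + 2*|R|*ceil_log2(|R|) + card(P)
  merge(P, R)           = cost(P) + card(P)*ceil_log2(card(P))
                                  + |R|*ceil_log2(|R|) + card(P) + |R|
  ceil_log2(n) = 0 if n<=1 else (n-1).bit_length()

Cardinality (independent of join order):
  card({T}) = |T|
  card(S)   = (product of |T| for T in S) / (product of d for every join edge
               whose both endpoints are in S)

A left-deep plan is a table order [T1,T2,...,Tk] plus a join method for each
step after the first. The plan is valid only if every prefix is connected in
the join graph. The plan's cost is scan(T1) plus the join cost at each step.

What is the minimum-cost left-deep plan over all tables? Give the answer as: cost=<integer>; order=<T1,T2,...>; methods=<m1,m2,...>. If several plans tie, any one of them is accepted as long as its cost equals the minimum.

Selinger DP (subsets sized 1..n):
  {C}: scan cost=300, card=300
  {A}: scan cost=40, card=40
  {B}: scan cost=80, card=80
  {D}: scan cost=100, card=100
  {AC}: card=6000; try (A,hash)→1080, (C,merge)→3320, (A,merge)→3580, (C,hash)→5480, (C,nl_idx)→6400, (A,nl_idx)→8100 …(+2); best=1080 via (A,hash)
  {BC}: card=12000; try (B,hash)→1720, (C,merge)→3720, (B,merge)→3940, (C,hash)→5560, (C,nl_idx)→12800, (B,nl_idx)→14400 …(+2); best=1720 via (B,hash)
  {CD}: card=600; try (C,nl_idx)→1600, (D,hash)→2000, (D,nl_idx)→3000, (C,merge)→3900, (D,merge)→4100, (C,hash)→5600 …(+2); best=1600 via (C,nl_idx)
  {ABC}: card=240000; try (B,hash)→8200, (A,hash)→14200, (B,merge)→85720, (A,merge)→182000, (B,nl_idx)→283080, (A,nl_idx)→313720 …(+2); best=8200 via (B,hash)
  {ACD}: card=12000; try (A,hash)→2680, (D,hash)→8480, (A,merge)→8480, (A,nl_idx)→17200, (A,nl)→25600, (D,nl_idx)→55080 …(+2); best=2680 via (A,hash)
  {BCD}: card=24000; try (B,hash)→3320, (B,merge)→8840, (D,hash)→15120, (B,nl_idx)→29800, (B,nl)→49600, (D,nl_idx)→109720 …(+2); best=3320 via (B,hash)
  {ABCD}: card=480000; try (B,hash)→15800, (A,hash)→27800, (B,merge)→183320, (D,hash)→249600, (A,merge)→387600, (B,nl_idx)→566680 …(+6); best=15800 via (B,hash)

cost=15800; order=D,C,A,B; methods=nl_idx,hash,hash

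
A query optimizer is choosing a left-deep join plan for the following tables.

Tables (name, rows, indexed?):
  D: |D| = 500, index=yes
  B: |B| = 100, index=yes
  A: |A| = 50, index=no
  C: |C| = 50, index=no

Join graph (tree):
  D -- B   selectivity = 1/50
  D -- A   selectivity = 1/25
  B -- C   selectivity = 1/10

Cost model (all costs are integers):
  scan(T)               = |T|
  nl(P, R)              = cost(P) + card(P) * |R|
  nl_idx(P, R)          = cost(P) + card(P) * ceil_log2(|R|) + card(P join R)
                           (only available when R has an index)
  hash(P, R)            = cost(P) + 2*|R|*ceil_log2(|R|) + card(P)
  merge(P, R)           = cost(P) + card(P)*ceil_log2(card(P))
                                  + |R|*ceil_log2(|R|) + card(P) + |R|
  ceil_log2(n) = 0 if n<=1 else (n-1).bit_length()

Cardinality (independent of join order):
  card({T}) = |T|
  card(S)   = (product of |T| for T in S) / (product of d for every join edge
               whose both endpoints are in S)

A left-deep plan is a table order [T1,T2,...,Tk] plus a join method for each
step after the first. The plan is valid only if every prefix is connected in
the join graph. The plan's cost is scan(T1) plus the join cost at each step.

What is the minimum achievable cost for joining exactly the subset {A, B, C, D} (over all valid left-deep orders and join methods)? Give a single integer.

Selinger DP over subsets of {A,B,C,D}:
  {D}: scan cost=500, card=500
  {B}: scan cost=100, card=100
  {A}: scan cost=50, card=50
  {C}: scan cost=50, card=50
  {BD}: card=1000; try (D,nl_idx)→2000, (B,hash)→2400, (B,nl_idx)→5000, (D,merge)→5900, (B,merge)→6300, (D,hash)→9200 …(+2); best=2000 via (D,nl_idx)
  {AD}: card=1000; try (D,nl_idx)→1500, (A,hash)→1600, (D,merge)→5400, (A,merge)→5850, (D,hash)→9100, (D,nl)→25050 …(+1); best=1500 via (D,nl_idx)
  {BC}: card=500; try (C,hash)→800, (B,nl_idx)→900, (B,merge)→1200, (C,merge)→1250, (B,hash)→1500, (B,nl)→5050 …(+1); best=800 via (C,hash)
  {ABD}: card=2000; try (A,hash)→3600, (B,hash)→3900, (B,nl_idx)→10500, (B,merge)→13300, (A,merge)→13350, (A,nl)→52000 …(+1); best=3600 via (A,hash)
  {BCD}: card=5000; try (C,hash)→3600, (D,hash)→10300, (D,nl_idx)→10300, (D,merge)→10800, (C,merge)→13350, (C,nl)→52000 …(+1); best=3600 via (C,hash)
  {ABCD}: card=10000; try (C,hash)→6200, (A,hash)→9200, (C,merge)→27950, (A,merge)→73950, (C,nl)→103600, (A,nl)→253600; best=6200 via (C,hash)

6200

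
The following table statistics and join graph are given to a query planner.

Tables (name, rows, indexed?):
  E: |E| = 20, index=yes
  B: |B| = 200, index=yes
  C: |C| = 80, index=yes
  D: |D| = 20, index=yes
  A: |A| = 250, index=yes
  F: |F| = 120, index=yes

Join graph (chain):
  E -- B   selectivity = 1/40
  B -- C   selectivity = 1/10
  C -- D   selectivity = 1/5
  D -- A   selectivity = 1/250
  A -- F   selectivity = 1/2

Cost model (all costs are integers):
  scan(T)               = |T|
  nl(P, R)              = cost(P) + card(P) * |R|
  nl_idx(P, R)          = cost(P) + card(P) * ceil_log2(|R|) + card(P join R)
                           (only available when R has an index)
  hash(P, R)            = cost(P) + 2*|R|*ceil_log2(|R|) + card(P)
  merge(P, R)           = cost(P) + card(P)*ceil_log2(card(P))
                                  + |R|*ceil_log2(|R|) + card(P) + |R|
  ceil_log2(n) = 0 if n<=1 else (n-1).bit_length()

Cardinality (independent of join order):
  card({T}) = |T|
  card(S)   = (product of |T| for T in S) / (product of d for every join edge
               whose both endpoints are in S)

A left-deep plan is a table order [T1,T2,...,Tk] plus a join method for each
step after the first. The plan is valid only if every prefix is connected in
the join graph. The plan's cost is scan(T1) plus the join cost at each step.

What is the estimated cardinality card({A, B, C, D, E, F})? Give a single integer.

Tables in S: A(250), B(200), C(80), D(20), E(20), F(120)
Edges inside S: E-B(d=40), B-C(d=10), C-D(d=5), D-A(d=250), A-F(d=2)
numerator = 250 * 200 * 80 * 20 * 20 * 120 = 192000000000
denominator = 40 * 10 * 5 * 250 * 2 = 1000000
card(S) = 192000000000 / 1000000 = 192000

192000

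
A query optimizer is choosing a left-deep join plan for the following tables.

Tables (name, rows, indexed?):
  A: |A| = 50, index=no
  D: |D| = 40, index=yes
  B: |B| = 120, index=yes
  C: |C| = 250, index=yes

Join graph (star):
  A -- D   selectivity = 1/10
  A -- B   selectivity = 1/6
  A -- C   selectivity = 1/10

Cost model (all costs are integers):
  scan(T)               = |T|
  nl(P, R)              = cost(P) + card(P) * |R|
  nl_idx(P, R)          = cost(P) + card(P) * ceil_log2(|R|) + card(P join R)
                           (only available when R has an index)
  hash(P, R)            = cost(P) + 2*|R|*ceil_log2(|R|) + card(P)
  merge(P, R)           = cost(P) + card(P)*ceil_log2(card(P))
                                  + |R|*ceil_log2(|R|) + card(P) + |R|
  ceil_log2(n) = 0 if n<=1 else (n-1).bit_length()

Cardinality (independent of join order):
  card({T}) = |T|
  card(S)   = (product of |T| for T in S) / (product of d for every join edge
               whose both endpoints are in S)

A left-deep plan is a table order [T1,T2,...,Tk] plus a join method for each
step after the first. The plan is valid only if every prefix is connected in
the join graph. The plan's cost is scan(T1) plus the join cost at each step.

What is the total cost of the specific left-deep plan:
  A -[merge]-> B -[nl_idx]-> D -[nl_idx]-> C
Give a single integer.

143360

step 1: scan A: cost=50, card=50
step 2: join B via merge
    card(P join B) = 50*120/(6) = 1000
    cost = 50 + 50*6 + 120*7 + 50 + 120 = 1360
step 3: join D via nl_idx
    card(P join D) = 1000*40/(10) = 4000
    cost = 1360 + 1000*6 + 4000 = 11360
step 4: join C via nl_idx
    card(P join C) = 4000*250/(10) = 100000
    cost = 11360 + 4000*8 + 100000 = 143360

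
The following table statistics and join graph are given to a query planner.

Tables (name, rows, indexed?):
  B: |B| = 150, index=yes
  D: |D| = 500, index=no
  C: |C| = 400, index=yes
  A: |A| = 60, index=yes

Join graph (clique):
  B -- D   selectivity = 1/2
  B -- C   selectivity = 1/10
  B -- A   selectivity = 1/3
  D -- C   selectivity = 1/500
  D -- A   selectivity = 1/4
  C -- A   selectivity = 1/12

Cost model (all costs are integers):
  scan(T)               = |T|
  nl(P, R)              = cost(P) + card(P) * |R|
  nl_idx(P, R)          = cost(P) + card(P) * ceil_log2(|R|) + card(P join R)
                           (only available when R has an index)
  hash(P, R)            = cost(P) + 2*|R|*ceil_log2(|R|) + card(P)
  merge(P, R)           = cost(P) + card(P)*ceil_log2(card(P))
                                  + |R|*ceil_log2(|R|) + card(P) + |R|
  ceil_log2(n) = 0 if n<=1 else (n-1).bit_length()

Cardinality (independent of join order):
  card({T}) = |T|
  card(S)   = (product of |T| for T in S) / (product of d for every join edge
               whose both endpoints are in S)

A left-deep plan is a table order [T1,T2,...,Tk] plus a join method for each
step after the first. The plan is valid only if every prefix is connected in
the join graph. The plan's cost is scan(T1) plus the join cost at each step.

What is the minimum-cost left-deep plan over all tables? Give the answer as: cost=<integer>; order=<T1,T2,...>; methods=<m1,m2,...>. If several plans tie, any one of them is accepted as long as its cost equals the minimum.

Selinger DP (subsets sized 1..n):
  {B}: scan cost=150, card=150
  {D}: scan cost=500, card=500
  {C}: scan cost=400, card=400
  {A}: scan cost=60, card=60
  {BD}: card=37500; try (B,hash)→3400, (D,merge)→6500, (B,merge)→6850, (D,hash)→9300, (B,nl_idx)→42000, (D,nl)→75150 …(+1); best=3400 via (B,hash)
  {BC}: card=6000; try (B,hash)→3200, (C,merge)→5500, (B,merge)→5750, (C,hash)→7500, (C,nl_idx)→7500, (B,nl_idx)→9600 …(+2); best=3200 via (B,hash)
  {AB}: card=3000; try (A,hash)→1020, (B,merge)→1830, (A,merge)→1920, (B,hash)→2520, (B,nl_idx)→3540, (A,nl_idx)→4050 …(+2); best=1020 via (A,hash)
  {CD}: card=400; try (C,nl_idx)→5400, (C,hash)→8200, (D,merge)→9400, (C,merge)→9500, (D,hash)→9800, (D,nl)→200400 …(+1); best=5400 via (C,nl_idx)
  {AD}: card=7500; try (A,hash)→1720, (D,merge)→5480, (A,merge)→5920, (D,hash)→9120, (A,nl_idx)→11000, (D,nl)→30060 …(+1); best=1720 via (A,hash)
  {AC}: card=2000; try (A,hash)→1520, (C,nl_idx)→2600, (C,merge)→4480, (A,nl_idx)→4800, (A,merge)→4820, (C,hash)→7320 …(+2); best=1520 via (A,hash)
  {BCD}: card=3000; try (B,hash)→8200, (B,merge)→10750, (B,nl_idx)→11600, (D,hash)→18200, (C,hash)→48100, (B,nl)→65400 …(+5); best=8200 via (B,hash)
  {ABD}: card=187500; try (B,hash)→11620, (D,hash)→13020, (A,hash)→41620, (D,merge)→45020, (B,merge)→108070, (B,nl_idx)→249220 …(+5); best=11620 via (B,hash)
  {ABC}: card=10000; try (B,hash)→5920, (A,hash)→9920, (C,hash)→11220, (B,merge)→26870, (B,nl_idx)→27520, (C,nl_idx)→38020 …(+6); best=5920 via (B,hash)
  {ACD}: card=500; try (A,hash)→6520, (A,nl_idx)→8300, (A,merge)→9820, (D,hash)→12520, (C,hash)→16420, (A,nl)→29400 …(+5); best=6520 via (A,hash)
  {ABCD}: card=1250; try (B,hash)→9420, (B,nl_idx)→11770, (A,hash)→11920, (B,merge)→12870, (D,hash)→24920, (A,nl_idx)→27450 …(+9); best=9420 via (B,hash)

cost=9420; order=D,C,A,B; methods=nl_idx,hash,hash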